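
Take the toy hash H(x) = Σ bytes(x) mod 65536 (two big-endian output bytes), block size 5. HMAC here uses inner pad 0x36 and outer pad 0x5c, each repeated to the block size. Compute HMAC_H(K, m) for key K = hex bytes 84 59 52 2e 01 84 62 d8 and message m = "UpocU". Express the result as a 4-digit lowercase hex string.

02a2

Key hex bytes 84 59 52 2e 01 84 62 d8 is 8 bytes > B = 5, so hash it first: H(key) = 03 1c, then zero-pad to 5 bytes: K' = 03 1c 00 00 00.
K' ⊕ ipad = 35 2a 36 36 36.  K' ⊕ opad = 5f 40 5c 5c 5c.
Inner input = (K'⊕ipad) ∥ m = 35 2a 36 36 36 ∥ 55 70 6f 63 55.
Inner hash: sum = 53+42+54+54+54+85+112+111+99+85 = 749 → 02 ed.
Outer input = (K'⊕opad) ∥ inner = 5f 40 5c 5c 5c ∥ 02 ed.
Outer hash (tag): sum = 95+64+92+92+92+2+237 = 674 → 02 a2.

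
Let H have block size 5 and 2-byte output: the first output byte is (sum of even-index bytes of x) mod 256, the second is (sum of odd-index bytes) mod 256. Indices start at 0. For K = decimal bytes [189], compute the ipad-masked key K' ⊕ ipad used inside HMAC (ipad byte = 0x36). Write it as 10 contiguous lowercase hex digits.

8b36363636

Key decimal bytes [189] = bd is 1 byte ≤ B = 5; zero-pad to 5 bytes: K' = bd 00 00 00 00.
XOR each byte with 0x36: bd⊕36=8b, 00⊕36=36, 00⊕36=36, 00⊕36=36, 00⊕36=36.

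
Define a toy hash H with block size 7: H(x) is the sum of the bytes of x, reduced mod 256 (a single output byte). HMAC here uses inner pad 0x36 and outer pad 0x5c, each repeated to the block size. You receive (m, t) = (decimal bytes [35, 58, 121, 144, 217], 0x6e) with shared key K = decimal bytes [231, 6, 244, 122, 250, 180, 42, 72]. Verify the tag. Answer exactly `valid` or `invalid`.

invalid

Key decimal bytes [231, 6, 244, 122, 250, 180, 42, 72] = e7 06 f4 7a fa b4 2a 48 is 8 bytes > B = 7, so hash it first: H(key) = 7b, then zero-pad to 7 bytes: K' = 7b 00 00 00 00 00 00.
K' ⊕ ipad = 4d 36 36 36 36 36 36; K' ⊕ opad = 27 5c 5c 5c 5c 5c 5c.
Inner hash: sum = 77+54+54+54+54+54+54+35+58+121+144+217 = 976; mod 256 = 208 → d0.
Outer hash (recomputed tag): sum = 39+92+92+92+92+92+92+208 = 799; mod 256 = 31 → 1f.
Recomputed tag = 1f; claimed = 6e → mismatch.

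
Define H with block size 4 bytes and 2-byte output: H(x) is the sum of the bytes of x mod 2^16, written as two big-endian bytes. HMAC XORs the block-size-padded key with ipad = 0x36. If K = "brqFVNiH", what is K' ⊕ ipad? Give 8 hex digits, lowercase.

34d63636

Key "brqFVNiH" = 62 72 71 46 56 4e 69 48 is 8 bytes > B = 4, so hash it first: H(key) = 02 e0, then zero-pad to 4 bytes: K' = 02 e0 00 00.
XOR each byte with 0x36: 02⊕36=34, e0⊕36=d6, 00⊕36=36, 00⊕36=36.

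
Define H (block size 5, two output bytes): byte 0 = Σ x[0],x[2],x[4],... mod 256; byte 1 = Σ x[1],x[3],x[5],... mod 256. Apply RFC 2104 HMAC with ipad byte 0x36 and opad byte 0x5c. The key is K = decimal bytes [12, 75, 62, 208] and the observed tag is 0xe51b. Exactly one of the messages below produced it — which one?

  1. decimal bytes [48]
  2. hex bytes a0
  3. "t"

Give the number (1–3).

Key decimal bytes [12, 75, 62, 208] = 0c 4b 3e d0 is 4 bytes ≤ B = 5; zero-pad to 5 bytes: K' = 0c 4b 3e d0 00.
K' ⊕ ipad = 3a 7d 08 e6 36; K' ⊕ opad = 50 17 62 8c 5c.
m1: inner = H(3a 7d 08 e6 36 30) = 78 93; tag = H(50 17 62 8c 5c 78 93) = a11b
m2: inner = H(3a 7d 08 e6 36 a0) = 78 03; tag = H(50 17 62 8c 5c 78 03) = 111b
m3: inner = H(3a 7d 08 e6 36 74) = 78 d7; tag = H(50 17 62 8c 5c 78 d7) = e51b ← matches

3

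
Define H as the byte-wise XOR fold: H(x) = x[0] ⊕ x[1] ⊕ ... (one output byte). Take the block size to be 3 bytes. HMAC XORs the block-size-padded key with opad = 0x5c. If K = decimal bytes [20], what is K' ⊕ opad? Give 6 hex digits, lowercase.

Key decimal bytes [20] = 14 is 1 byte ≤ B = 3; zero-pad to 3 bytes: K' = 14 00 00.
XOR each byte with 0x5c: 14⊕5c=48, 00⊕5c=5c, 00⊕5c=5c.

485c5c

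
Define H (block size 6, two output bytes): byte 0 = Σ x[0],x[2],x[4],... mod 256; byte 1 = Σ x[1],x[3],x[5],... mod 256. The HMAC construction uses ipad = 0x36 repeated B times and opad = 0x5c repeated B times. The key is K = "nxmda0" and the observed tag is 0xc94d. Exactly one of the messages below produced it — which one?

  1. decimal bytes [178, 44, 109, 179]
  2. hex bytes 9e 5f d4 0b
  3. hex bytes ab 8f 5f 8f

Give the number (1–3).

1

Key "nxmda0" = 6e 78 6d 64 61 30 is exactly B = 6 bytes: K' = 6e 78 6d 64 61 30.
K' ⊕ ipad = 58 4e 5b 52 57 06; K' ⊕ opad = 32 24 31 38 3d 6c.
m1: inner = H(58 4e 5b 52 57 06 b2 2c 6d b3) = 29 85; tag = H(32 24 31 38 3d 6c 29 85) = c94d ← matches
m2: inner = H(58 4e 5b 52 57 06 9e 5f d4 0b) = 7c 10; tag = H(32 24 31 38 3d 6c 7c 10) = 1cd8
m3: inner = H(58 4e 5b 52 57 06 ab 8f 5f 8f) = 14 c4; tag = H(32 24 31 38 3d 6c 14 c4) = b48c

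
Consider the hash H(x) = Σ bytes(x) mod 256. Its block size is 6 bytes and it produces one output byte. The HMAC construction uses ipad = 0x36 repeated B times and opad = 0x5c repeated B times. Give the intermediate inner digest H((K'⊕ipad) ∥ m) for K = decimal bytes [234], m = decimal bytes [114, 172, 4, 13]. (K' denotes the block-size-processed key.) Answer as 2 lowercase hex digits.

19

Key decimal bytes [234] = ea is 1 byte ≤ B = 6; zero-pad to 6 bytes: K' = ea 00 00 00 00 00.
K' ⊕ ipad = dc 36 36 36 36 36.
Inner input = dc 36 36 36 36 36 ∥ 72 ac 04 0d.
Inner hash: sum = 220+54+54+54+54+54+114+172+4+13 = 793; mod 256 = 25 → 19.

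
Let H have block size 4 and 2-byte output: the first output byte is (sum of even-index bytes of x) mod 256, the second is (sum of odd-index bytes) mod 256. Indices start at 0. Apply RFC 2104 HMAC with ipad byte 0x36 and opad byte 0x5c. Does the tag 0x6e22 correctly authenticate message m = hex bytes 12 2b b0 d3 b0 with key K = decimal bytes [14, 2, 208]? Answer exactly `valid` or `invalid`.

valid

Key decimal bytes [14, 2, 208] = 0e 02 d0 is 3 bytes ≤ B = 4; zero-pad to 4 bytes: K' = 0e 02 d0 00.
K' ⊕ ipad = 38 34 e6 36; K' ⊕ opad = 52 5e 8c 5c.
Inner hash: even-index sum = 656 mod 256 = 144; odd-index sum = 360 mod 256 = 104 → 90 68.
Outer hash (recomputed tag): even-index sum = 366 mod 256 = 110; odd-index sum = 290 mod 256 = 34 → 6e 22.
Recomputed tag = 6e22; claimed = 6e22 → match.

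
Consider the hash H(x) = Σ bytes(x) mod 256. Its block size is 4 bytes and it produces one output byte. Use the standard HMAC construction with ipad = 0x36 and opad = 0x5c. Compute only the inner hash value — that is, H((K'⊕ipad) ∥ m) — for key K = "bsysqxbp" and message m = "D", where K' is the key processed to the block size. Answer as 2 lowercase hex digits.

Key "bsysqxbp" = 62 73 79 73 71 78 62 70 is 8 bytes > B = 4, so hash it first: H(key) = 7c, then zero-pad to 4 bytes: K' = 7c 00 00 00.
K' ⊕ ipad = 4a 36 36 36.
Inner input = 4a 36 36 36 ∥ 44.
Inner hash: sum = 74+54+54+54+68 = 304; mod 256 = 48 → 30.

30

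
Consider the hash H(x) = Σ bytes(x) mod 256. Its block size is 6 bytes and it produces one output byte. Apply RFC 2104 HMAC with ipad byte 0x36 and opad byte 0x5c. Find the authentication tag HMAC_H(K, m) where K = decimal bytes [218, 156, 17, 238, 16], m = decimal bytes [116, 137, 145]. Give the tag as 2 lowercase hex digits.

Key decimal bytes [218, 156, 17, 238, 16] = da 9c 11 ee 10 is 5 bytes ≤ B = 6; zero-pad to 6 bytes: K' = da 9c 11 ee 10 00.
K' ⊕ ipad = ec aa 27 d8 26 36.  K' ⊕ opad = 86 c0 4d b2 4c 5c.
Inner input = (K'⊕ipad) ∥ m = ec aa 27 d8 26 36 ∥ 74 89 91.
Inner hash: sum = 236+170+39+216+38+54+116+137+145 = 1151; mod 256 = 127 → 7f.
Outer input = (K'⊕opad) ∥ inner = 86 c0 4d b2 4c 5c ∥ 7f.
Outer hash (tag): sum = 134+192+77+178+76+92+127 = 876; mod 256 = 108 → 6c.

6c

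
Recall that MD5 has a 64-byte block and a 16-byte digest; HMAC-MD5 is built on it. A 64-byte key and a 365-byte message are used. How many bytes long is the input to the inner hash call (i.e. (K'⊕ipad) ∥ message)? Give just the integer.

429

Key is 64 ≤ 64 bytes, zero-padded: |K'| = 64.
Inner input = (K'⊕ipad) ∥ m → 64 + 365 = 429 bytes.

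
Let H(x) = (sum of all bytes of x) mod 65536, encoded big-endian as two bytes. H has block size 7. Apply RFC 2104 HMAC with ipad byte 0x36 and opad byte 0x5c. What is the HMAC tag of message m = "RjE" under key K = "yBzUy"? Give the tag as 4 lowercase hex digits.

0180

Key "yBzUy" = 79 42 7a 55 79 is 5 bytes ≤ B = 7; zero-pad to 7 bytes: K' = 79 42 7a 55 79 00 00.
K' ⊕ ipad = 4f 74 4c 63 4f 36 36.  K' ⊕ opad = 25 1e 26 09 25 5c 5c.
Inner input = (K'⊕ipad) ∥ m = 4f 74 4c 63 4f 36 36 ∥ 52 6a 45.
Inner hash: sum = 79+116+76+99+79+54+54+82+106+69 = 814 → 03 2e.
Outer input = (K'⊕opad) ∥ inner = 25 1e 26 09 25 5c 5c ∥ 03 2e.
Outer hash (tag): sum = 37+30+38+9+37+92+92+3+46 = 384 → 01 80.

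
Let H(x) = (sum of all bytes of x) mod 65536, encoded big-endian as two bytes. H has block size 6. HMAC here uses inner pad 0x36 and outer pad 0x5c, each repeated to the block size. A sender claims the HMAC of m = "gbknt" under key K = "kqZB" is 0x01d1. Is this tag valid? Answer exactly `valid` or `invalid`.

invalid

Key "kqZB" = 6b 71 5a 42 is 4 bytes ≤ B = 6; zero-pad to 6 bytes: K' = 6b 71 5a 42 00 00.
K' ⊕ ipad = 5d 47 6c 74 36 36; K' ⊕ opad = 37 2d 06 1e 5c 5c.
Inner hash: sum = 93+71+108+116+54+54+103+98+107+110+116 = 1030 → 04 06.
Outer hash (recomputed tag): sum = 55+45+6+30+92+92+4+6 = 330 → 01 4a.
Recomputed tag = 014a; claimed = 01d1 → mismatch.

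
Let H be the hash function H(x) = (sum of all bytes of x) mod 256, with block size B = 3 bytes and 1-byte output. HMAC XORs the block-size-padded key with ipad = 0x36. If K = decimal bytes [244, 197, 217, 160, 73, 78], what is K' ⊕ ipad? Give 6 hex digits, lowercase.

Key decimal bytes [244, 197, 217, 160, 73, 78] = f4 c5 d9 a0 49 4e is 6 bytes > B = 3, so hash it first: H(key) = c9, then zero-pad to 3 bytes: K' = c9 00 00.
XOR each byte with 0x36: c9⊕36=ff, 00⊕36=36, 00⊕36=36.

ff3636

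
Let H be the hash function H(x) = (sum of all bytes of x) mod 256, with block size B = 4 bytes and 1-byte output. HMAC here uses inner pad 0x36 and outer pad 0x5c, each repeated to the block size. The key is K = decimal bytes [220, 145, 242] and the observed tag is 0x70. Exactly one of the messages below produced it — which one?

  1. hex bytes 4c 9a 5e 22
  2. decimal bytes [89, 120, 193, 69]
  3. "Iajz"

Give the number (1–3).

3

Key decimal bytes [220, 145, 242] = dc 91 f2 is 3 bytes ≤ B = 4; zero-pad to 4 bytes: K' = dc 91 f2 00.
K' ⊕ ipad = ea a7 c4 36; K' ⊕ opad = 80 cd ae 5c.
m1: inner = H(ea a7 c4 36 4c 9a 5e 22) = f1; tag = H(80 cd ae 5c f1) = 48
m2: inner = H(ea a7 c4 36 59 78 c1 45) = 62; tag = H(80 cd ae 5c 62) = b9
m3: inner = H(ea a7 c4 36 49 61 6a 7a) = 19; tag = H(80 cd ae 5c 19) = 70 ← matches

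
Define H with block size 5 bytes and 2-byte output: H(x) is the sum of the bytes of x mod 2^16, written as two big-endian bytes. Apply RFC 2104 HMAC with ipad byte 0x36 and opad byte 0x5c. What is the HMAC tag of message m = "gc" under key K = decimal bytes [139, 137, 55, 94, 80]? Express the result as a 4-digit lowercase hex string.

023d

Key decimal bytes [139, 137, 55, 94, 80] = 8b 89 37 5e 50 is exactly B = 5 bytes: K' = 8b 89 37 5e 50.
K' ⊕ ipad = bd bf 01 68 66.  K' ⊕ opad = d7 d5 6b 02 0c.
Inner input = (K'⊕ipad) ∥ m = bd bf 01 68 66 ∥ 67 63.
Inner hash: sum = 189+191+1+104+102+103+99 = 789 → 03 15.
Outer input = (K'⊕opad) ∥ inner = d7 d5 6b 02 0c ∥ 03 15.
Outer hash (tag): sum = 215+213+107+2+12+3+21 = 573 → 02 3d.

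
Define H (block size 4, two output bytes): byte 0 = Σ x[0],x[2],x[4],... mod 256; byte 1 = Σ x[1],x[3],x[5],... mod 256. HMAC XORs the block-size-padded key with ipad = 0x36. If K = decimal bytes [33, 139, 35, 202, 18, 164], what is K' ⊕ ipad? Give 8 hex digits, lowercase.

60cf3636

Key decimal bytes [33, 139, 35, 202, 18, 164] = 21 8b 23 ca 12 a4 is 6 bytes > B = 4, so hash it first: H(key) = 56 f9, then zero-pad to 4 bytes: K' = 56 f9 00 00.
XOR each byte with 0x36: 56⊕36=60, f9⊕36=cf, 00⊕36=36, 00⊕36=36.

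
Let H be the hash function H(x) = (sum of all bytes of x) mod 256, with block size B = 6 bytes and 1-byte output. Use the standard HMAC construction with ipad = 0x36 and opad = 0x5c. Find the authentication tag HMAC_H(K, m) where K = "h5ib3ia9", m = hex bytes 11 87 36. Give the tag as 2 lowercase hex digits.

12

Key "h5ib3ia9" = 68 35 69 62 33 69 61 39 is 8 bytes > B = 6, so hash it first: H(key) = 9e, then zero-pad to 6 bytes: K' = 9e 00 00 00 00 00.
K' ⊕ ipad = a8 36 36 36 36 36.  K' ⊕ opad = c2 5c 5c 5c 5c 5c.
Inner input = (K'⊕ipad) ∥ m = a8 36 36 36 36 36 ∥ 11 87 36.
Inner hash: sum = 168+54+54+54+54+54+17+135+54 = 644; mod 256 = 132 → 84.
Outer input = (K'⊕opad) ∥ inner = c2 5c 5c 5c 5c 5c ∥ 84.
Outer hash (tag): sum = 194+92+92+92+92+92+132 = 786; mod 256 = 18 → 12.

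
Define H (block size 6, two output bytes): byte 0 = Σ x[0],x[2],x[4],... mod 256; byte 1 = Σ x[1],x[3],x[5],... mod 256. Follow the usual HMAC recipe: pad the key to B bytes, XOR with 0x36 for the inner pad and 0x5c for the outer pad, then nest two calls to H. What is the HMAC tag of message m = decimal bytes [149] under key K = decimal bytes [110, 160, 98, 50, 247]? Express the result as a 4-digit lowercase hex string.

Key decimal bytes [110, 160, 98, 50, 247] = 6e a0 62 32 f7 is 5 bytes ≤ B = 6; zero-pad to 6 bytes: K' = 6e a0 62 32 f7 00.
K' ⊕ ipad = 58 96 54 04 c1 36.  K' ⊕ opad = 32 fc 3e 6e ab 5c.
Inner input = (K'⊕ipad) ∥ m = 58 96 54 04 c1 36 ∥ 95.
Inner hash: even-index sum = 514 mod 256 = 2; odd-index sum = 208 mod 256 = 208 → 02 d0.
Outer input = (K'⊕opad) ∥ inner = 32 fc 3e 6e ab 5c ∥ 02 d0.
Outer hash (tag): even-index sum = 285 mod 256 = 29; odd-index sum = 662 mod 256 = 150 → 1d 96.

1d96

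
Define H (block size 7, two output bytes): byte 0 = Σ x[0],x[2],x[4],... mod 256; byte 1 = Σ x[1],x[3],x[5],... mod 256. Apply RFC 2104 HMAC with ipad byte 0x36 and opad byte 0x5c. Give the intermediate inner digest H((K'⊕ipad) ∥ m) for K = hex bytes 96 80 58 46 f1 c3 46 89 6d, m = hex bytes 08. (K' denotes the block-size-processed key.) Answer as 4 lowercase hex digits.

4698

Key hex bytes 96 80 58 46 f1 c3 46 89 6d is 9 bytes > B = 7, so hash it first: H(key) = 92 12, then zero-pad to 7 bytes: K' = 92 12 00 00 00 00 00.
K' ⊕ ipad = a4 24 36 36 36 36 36.
Inner input = a4 24 36 36 36 36 36 ∥ 08.
Inner hash: even-index sum = 326 mod 256 = 70; odd-index sum = 152 mod 256 = 152 → 46 98.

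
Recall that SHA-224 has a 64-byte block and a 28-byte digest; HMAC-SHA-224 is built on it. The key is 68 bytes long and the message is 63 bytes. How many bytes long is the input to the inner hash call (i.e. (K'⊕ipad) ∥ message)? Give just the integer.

Key is 68 > 64 bytes, so it is hashed to 28 bytes then zero-padded to 64: |K'| = 64.
Inner input = (K'⊕ipad) ∥ m → 64 + 63 = 127 bytes.

127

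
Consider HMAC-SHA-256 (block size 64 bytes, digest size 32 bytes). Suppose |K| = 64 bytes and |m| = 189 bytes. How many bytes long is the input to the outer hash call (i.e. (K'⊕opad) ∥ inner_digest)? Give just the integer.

Key is 64 ≤ 64 bytes, zero-padded: |K'| = 64.
Outer input = (K'⊕opad) ∥ H(inner) → 64 + 32 = 96 bytes.

96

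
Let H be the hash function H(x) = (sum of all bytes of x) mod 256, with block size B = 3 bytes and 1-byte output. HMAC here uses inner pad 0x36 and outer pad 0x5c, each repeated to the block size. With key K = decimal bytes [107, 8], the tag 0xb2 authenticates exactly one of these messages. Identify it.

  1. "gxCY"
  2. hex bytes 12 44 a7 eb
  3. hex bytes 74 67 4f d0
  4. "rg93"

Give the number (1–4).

3

Key decimal bytes [107, 8] = 6b 08 is 2 bytes ≤ B = 3; zero-pad to 3 bytes: K' = 6b 08 00.
K' ⊕ ipad = 5d 3e 36; K' ⊕ opad = 37 54 5c.
m1: inner = H(5d 3e 36 67 78 43 59) = 4c; tag = H(37 54 5c 4c) = 33
m2: inner = H(5d 3e 36 12 44 a7 eb) = b9; tag = H(37 54 5c b9) = a0
m3: inner = H(5d 3e 36 74 67 4f d0) = cb; tag = H(37 54 5c cb) = b2 ← matches
m4: inner = H(5d 3e 36 72 67 39 33) = 16; tag = H(37 54 5c 16) = fd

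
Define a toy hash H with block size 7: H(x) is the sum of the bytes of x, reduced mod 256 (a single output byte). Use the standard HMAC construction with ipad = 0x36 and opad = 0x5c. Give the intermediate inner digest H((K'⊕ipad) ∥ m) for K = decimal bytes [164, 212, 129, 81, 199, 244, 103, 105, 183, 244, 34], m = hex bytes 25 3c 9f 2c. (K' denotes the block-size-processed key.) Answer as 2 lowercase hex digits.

04

Key decimal bytes [164, 212, 129, 81, 199, 244, 103, 105, 183, 244, 34] = a4 d4 81 51 c7 f4 67 69 b7 f4 22 is 11 bytes > B = 7, so hash it first: H(key) = a2, then zero-pad to 7 bytes: K' = a2 00 00 00 00 00 00.
K' ⊕ ipad = 94 36 36 36 36 36 36.
Inner input = 94 36 36 36 36 36 36 ∥ 25 3c 9f 2c.
Inner hash: sum = 148+54+54+54+54+54+54+37+60+159+44 = 772; mod 256 = 4 → 04.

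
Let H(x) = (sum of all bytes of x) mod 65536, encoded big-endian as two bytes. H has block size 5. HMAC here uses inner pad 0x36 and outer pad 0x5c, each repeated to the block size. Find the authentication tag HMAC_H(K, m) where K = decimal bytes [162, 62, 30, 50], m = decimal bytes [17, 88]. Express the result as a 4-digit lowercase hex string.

Key decimal bytes [162, 62, 30, 50] = a2 3e 1e 32 is 4 bytes ≤ B = 5; zero-pad to 5 bytes: K' = a2 3e 1e 32 00.
K' ⊕ ipad = 94 08 28 04 36.  K' ⊕ opad = fe 62 42 6e 5c.
Inner input = (K'⊕ipad) ∥ m = 94 08 28 04 36 ∥ 11 58.
Inner hash: sum = 148+8+40+4+54+17+88 = 359 → 01 67.
Outer input = (K'⊕opad) ∥ inner = fe 62 42 6e 5c ∥ 01 67.
Outer hash (tag): sum = 254+98+66+110+92+1+103 = 724 → 02 d4.

02d4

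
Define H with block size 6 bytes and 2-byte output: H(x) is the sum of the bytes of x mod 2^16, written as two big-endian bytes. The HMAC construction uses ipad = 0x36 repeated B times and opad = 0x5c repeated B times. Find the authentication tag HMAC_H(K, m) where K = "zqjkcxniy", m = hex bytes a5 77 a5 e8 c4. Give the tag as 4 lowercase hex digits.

02e2

Key "zqjkcxniy" = 7a 71 6a 6b 63 78 6e 69 79 is 9 bytes > B = 6, so hash it first: H(key) = 03 eb, then zero-pad to 6 bytes: K' = 03 eb 00 00 00 00.
K' ⊕ ipad = 35 dd 36 36 36 36.  K' ⊕ opad = 5f b7 5c 5c 5c 5c.
Inner input = (K'⊕ipad) ∥ m = 35 dd 36 36 36 36 ∥ a5 77 a5 e8 c4.
Inner hash: sum = 53+221+54+54+54+54+165+119+165+232+196 = 1367 → 05 57.
Outer input = (K'⊕opad) ∥ inner = 5f b7 5c 5c 5c 5c ∥ 05 57.
Outer hash (tag): sum = 95+183+92+92+92+92+5+87 = 738 → 02 e2.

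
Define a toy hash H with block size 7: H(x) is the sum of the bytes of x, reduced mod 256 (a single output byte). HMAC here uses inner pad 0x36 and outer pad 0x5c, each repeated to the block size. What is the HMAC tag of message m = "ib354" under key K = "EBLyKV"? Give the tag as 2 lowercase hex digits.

Key "EBLyKV" = 45 42 4c 79 4b 56 is 6 bytes ≤ B = 7; zero-pad to 7 bytes: K' = 45 42 4c 79 4b 56 00.
K' ⊕ ipad = 73 74 7a 4f 7d 60 36.  K' ⊕ opad = 19 1e 10 25 17 0a 5c.
Inner input = (K'⊕ipad) ∥ m = 73 74 7a 4f 7d 60 36 ∥ 69 62 33 35 34.
Inner hash: sum = 115+116+122+79+125+96+54+105+98+51+53+52 = 1066; mod 256 = 42 → 2a.
Outer input = (K'⊕opad) ∥ inner = 19 1e 10 25 17 0a 5c ∥ 2a.
Outer hash (tag): sum = 25+30+16+37+23+10+92+42 = 275; mod 256 = 19 → 13.

13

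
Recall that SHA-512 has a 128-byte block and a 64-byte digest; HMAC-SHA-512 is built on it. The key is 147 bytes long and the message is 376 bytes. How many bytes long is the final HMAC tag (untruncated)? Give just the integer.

The tag is one SHA-512 digest: 64 bytes.

64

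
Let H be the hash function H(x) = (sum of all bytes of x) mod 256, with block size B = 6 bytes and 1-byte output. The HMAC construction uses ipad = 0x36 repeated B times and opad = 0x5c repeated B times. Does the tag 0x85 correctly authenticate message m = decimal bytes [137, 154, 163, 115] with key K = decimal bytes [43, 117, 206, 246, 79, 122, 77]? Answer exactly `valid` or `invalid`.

Key decimal bytes [43, 117, 206, 246, 79, 122, 77] = 2b 75 ce f6 4f 7a 4d is 7 bytes > B = 6, so hash it first: H(key) = 7a, then zero-pad to 6 bytes: K' = 7a 00 00 00 00 00.
K' ⊕ ipad = 4c 36 36 36 36 36; K' ⊕ opad = 26 5c 5c 5c 5c 5c.
Inner hash: sum = 76+54+54+54+54+54+137+154+163+115 = 915; mod 256 = 147 → 93.
Outer hash (recomputed tag): sum = 38+92+92+92+92+92+147 = 645; mod 256 = 133 → 85.
Recomputed tag = 85; claimed = 85 → match.

valid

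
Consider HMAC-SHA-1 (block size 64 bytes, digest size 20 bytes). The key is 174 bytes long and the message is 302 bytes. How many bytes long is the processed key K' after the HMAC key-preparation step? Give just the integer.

64

Key is 174 > 64 bytes, so it is hashed to 20 bytes then zero-padded to 64: |K'| = 64.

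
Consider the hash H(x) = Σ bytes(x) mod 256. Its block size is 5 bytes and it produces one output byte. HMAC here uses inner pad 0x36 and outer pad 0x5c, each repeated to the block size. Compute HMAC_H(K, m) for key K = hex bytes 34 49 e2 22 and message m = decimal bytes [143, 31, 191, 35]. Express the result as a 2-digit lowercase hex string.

44

Key hex bytes 34 49 e2 22 is 4 bytes ≤ B = 5; zero-pad to 5 bytes: K' = 34 49 e2 22 00.
K' ⊕ ipad = 02 7f d4 14 36.  K' ⊕ opad = 68 15 be 7e 5c.
Inner input = (K'⊕ipad) ∥ m = 02 7f d4 14 36 ∥ 8f 1f bf 23.
Inner hash: sum = 2+127+212+20+54+143+31+191+35 = 815; mod 256 = 47 → 2f.
Outer input = (K'⊕opad) ∥ inner = 68 15 be 7e 5c ∥ 2f.
Outer hash (tag): sum = 104+21+190+126+92+47 = 580; mod 256 = 68 → 44.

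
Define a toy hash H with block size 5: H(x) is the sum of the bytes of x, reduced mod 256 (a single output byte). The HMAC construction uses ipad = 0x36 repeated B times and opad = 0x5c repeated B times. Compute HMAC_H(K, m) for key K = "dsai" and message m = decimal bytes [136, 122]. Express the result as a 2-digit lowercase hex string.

ba

Key "dsai" = 64 73 61 69 is 4 bytes ≤ B = 5; zero-pad to 5 bytes: K' = 64 73 61 69 00.
K' ⊕ ipad = 52 45 57 5f 36.  K' ⊕ opad = 38 2f 3d 35 5c.
Inner input = (K'⊕ipad) ∥ m = 52 45 57 5f 36 ∥ 88 7a.
Inner hash: sum = 82+69+87+95+54+136+122 = 645; mod 256 = 133 → 85.
Outer input = (K'⊕opad) ∥ inner = 38 2f 3d 35 5c ∥ 85.
Outer hash (tag): sum = 56+47+61+53+92+133 = 442; mod 256 = 186 → ba.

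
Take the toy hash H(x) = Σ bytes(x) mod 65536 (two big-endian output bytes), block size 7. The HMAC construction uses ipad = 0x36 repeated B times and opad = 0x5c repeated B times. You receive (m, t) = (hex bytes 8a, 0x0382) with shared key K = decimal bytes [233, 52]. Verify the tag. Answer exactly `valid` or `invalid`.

Key decimal bytes [233, 52] = e9 34 is 2 bytes ≤ B = 7; zero-pad to 7 bytes: K' = e9 34 00 00 00 00 00.
K' ⊕ ipad = df 02 36 36 36 36 36; K' ⊕ opad = b5 68 5c 5c 5c 5c 5c.
Inner hash: sum = 223+2+54+54+54+54+54+138 = 633 → 02 79.
Outer hash (recomputed tag): sum = 181+104+92+92+92+92+92+2+121 = 868 → 03 64.
Recomputed tag = 0364; claimed = 0382 → mismatch.

invalid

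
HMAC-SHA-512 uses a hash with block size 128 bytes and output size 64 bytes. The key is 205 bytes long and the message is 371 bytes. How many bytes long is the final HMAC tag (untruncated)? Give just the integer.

64

The tag is one SHA-512 digest: 64 bytes.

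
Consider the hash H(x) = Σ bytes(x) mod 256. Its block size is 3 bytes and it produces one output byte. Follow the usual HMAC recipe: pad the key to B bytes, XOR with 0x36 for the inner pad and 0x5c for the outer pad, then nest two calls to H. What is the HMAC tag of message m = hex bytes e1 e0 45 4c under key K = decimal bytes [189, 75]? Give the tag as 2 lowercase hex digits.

Key decimal bytes [189, 75] = bd 4b is 2 bytes ≤ B = 3; zero-pad to 3 bytes: K' = bd 4b 00.
K' ⊕ ipad = 8b 7d 36.  K' ⊕ opad = e1 17 5c.
Inner input = (K'⊕ipad) ∥ m = 8b 7d 36 ∥ e1 e0 45 4c.
Inner hash: sum = 139+125+54+225+224+69+76 = 912; mod 256 = 144 → 90.
Outer input = (K'⊕opad) ∥ inner = e1 17 5c ∥ 90.
Outer hash (tag): sum = 225+23+92+144 = 484; mod 256 = 228 → e4.

e4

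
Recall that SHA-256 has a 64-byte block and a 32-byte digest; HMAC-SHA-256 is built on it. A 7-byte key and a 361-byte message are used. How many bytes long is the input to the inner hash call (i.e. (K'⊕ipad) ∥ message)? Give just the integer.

Key is 7 ≤ 64 bytes, zero-padded: |K'| = 64.
Inner input = (K'⊕ipad) ∥ m → 64 + 361 = 425 bytes.

425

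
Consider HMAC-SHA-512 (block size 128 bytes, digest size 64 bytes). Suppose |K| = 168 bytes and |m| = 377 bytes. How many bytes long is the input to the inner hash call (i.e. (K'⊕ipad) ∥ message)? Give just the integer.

Key is 168 > 128 bytes, so it is hashed to 64 bytes then zero-padded to 128: |K'| = 128.
Inner input = (K'⊕ipad) ∥ m → 128 + 377 = 505 bytes.

505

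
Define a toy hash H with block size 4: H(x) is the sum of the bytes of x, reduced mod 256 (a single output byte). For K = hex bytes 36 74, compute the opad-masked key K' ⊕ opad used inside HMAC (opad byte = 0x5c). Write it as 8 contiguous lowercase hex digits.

Key hex bytes 36 74 is 2 bytes ≤ B = 4; zero-pad to 4 bytes: K' = 36 74 00 00.
XOR each byte with 0x5c: 36⊕5c=6a, 74⊕5c=28, 00⊕5c=5c, 00⊕5c=5c.

6a285c5c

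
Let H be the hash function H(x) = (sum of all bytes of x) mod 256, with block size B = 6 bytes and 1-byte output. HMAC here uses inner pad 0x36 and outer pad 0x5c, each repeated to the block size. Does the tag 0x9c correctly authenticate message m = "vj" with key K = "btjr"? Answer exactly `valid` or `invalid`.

invalid

Key "btjr" = 62 74 6a 72 is 4 bytes ≤ B = 6; zero-pad to 6 bytes: K' = 62 74 6a 72 00 00.
K' ⊕ ipad = 54 42 5c 44 36 36; K' ⊕ opad = 3e 28 36 2e 5c 5c.
Inner hash: sum = 84+66+92+68+54+54+118+106 = 642; mod 256 = 130 → 82.
Outer hash (recomputed tag): sum = 62+40+54+46+92+92+130 = 516; mod 256 = 4 → 04.
Recomputed tag = 04; claimed = 9c → mismatch.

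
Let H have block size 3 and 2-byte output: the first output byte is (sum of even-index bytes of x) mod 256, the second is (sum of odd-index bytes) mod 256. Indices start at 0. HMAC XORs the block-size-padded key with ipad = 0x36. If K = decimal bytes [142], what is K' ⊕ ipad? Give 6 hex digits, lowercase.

Key decimal bytes [142] = 8e is 1 byte ≤ B = 3; zero-pad to 3 bytes: K' = 8e 00 00.
XOR each byte with 0x36: 8e⊕36=b8, 00⊕36=36, 00⊕36=36.

b83636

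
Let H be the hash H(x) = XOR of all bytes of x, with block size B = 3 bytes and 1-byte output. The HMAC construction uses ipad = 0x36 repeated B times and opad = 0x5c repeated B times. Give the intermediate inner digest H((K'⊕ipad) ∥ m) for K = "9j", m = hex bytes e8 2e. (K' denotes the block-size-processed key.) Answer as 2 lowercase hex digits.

a3

Key "9j" = 39 6a is 2 bytes ≤ B = 3; zero-pad to 3 bytes: K' = 39 6a 00.
K' ⊕ ipad = 0f 5c 36.
Inner input = 0f 5c 36 ∥ e8 2e.
Inner hash: XOR 0f⊕5c⊕36⊕e8⊕2e = a3.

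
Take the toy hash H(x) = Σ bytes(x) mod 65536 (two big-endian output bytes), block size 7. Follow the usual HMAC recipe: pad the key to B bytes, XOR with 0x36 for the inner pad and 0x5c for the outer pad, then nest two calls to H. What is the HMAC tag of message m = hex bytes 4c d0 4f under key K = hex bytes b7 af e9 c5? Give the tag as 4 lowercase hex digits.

053d

Key hex bytes b7 af e9 c5 is 4 bytes ≤ B = 7; zero-pad to 7 bytes: K' = b7 af e9 c5 00 00 00.
K' ⊕ ipad = 81 99 df f3 36 36 36.  K' ⊕ opad = eb f3 b5 99 5c 5c 5c.
Inner input = (K'⊕ipad) ∥ m = 81 99 df f3 36 36 36 ∥ 4c d0 4f.
Inner hash: sum = 129+153+223+243+54+54+54+76+208+79 = 1273 → 04 f9.
Outer input = (K'⊕opad) ∥ inner = eb f3 b5 99 5c 5c 5c ∥ 04 f9.
Outer hash (tag): sum = 235+243+181+153+92+92+92+4+249 = 1341 → 05 3d.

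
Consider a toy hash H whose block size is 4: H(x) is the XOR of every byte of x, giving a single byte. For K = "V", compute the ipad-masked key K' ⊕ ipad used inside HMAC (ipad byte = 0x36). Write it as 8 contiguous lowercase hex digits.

60363636

Key "V" = 56 is 1 byte ≤ B = 4; zero-pad to 4 bytes: K' = 56 00 00 00.
XOR each byte with 0x36: 56⊕36=60, 00⊕36=36, 00⊕36=36, 00⊕36=36.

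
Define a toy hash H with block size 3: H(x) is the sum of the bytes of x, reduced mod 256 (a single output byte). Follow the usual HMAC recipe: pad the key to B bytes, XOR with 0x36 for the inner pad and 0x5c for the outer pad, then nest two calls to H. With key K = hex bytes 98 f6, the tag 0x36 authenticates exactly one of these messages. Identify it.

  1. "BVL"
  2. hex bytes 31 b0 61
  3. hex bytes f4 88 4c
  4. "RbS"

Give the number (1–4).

3

Key hex bytes 98 f6 is 2 bytes ≤ B = 3; zero-pad to 3 bytes: K' = 98 f6 00.
K' ⊕ ipad = ae c0 36; K' ⊕ opad = c4 aa 5c.
m1: inner = H(ae c0 36 42 56 4c) = 88; tag = H(c4 aa 5c 88) = 52
m2: inner = H(ae c0 36 31 b0 61) = e6; tag = H(c4 aa 5c e6) = b0
m3: inner = H(ae c0 36 f4 88 4c) = 6c; tag = H(c4 aa 5c 6c) = 36 ← matches
m4: inner = H(ae c0 36 52 62 53) = ab; tag = H(c4 aa 5c ab) = 75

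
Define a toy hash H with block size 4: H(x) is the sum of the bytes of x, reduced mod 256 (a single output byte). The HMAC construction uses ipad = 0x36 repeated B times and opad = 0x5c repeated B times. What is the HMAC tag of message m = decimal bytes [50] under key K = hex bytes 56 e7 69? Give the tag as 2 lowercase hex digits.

4e

Key hex bytes 56 e7 69 is 3 bytes ≤ B = 4; zero-pad to 4 bytes: K' = 56 e7 69 00.
K' ⊕ ipad = 60 d1 5f 36.  K' ⊕ opad = 0a bb 35 5c.
Inner input = (K'⊕ipad) ∥ m = 60 d1 5f 36 ∥ 32.
Inner hash: sum = 96+209+95+54+50 = 504; mod 256 = 248 → f8.
Outer input = (K'⊕opad) ∥ inner = 0a bb 35 5c ∥ f8.
Outer hash (tag): sum = 10+187+53+92+248 = 590; mod 256 = 78 → 4e.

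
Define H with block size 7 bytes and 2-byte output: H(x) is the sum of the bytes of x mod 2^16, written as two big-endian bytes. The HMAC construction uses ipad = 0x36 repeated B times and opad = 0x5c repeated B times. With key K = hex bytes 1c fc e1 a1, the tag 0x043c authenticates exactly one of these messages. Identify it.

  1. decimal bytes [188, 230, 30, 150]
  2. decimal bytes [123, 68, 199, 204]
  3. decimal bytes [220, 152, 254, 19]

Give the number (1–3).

Key hex bytes 1c fc e1 a1 is 4 bytes ≤ B = 7; zero-pad to 7 bytes: K' = 1c fc e1 a1 00 00 00.
K' ⊕ ipad = 2a ca d7 97 36 36 36; K' ⊕ opad = 40 a0 bd fd 5c 5c 5c.
m1: inner = H(2a ca d7 97 36 36 36 bc e6 1e 96) = 05 5a; tag = H(40 a0 bd fd 5c 5c 5c 05 5a) = 040d
m2: inner = H(2a ca d7 97 36 36 36 7b 44 c7 cc) = 05 56; tag = H(40 a0 bd fd 5c 5c 5c 05 56) = 0409
m3: inner = H(2a ca d7 97 36 36 36 dc 98 fe 13) = 05 89; tag = H(40 a0 bd fd 5c 5c 5c 05 89) = 043c ← matches

3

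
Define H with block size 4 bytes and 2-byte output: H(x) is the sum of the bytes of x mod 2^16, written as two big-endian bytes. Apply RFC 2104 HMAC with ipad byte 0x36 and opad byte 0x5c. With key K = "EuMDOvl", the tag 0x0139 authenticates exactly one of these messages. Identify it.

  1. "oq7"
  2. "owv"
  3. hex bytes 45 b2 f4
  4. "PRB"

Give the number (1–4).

Key "EuMDOvl" = 45 75 4d 44 4f 76 6c is 7 bytes > B = 4, so hash it first: H(key) = 02 7c, then zero-pad to 4 bytes: K' = 02 7c 00 00.
K' ⊕ ipad = 34 4a 36 36; K' ⊕ opad = 5e 20 5c 5c.
m1: inner = H(34 4a 36 36 6f 71 37) = 02 01; tag = H(5e 20 5c 5c 02 01) = 0139 ← matches
m2: inner = H(34 4a 36 36 6f 77 76) = 02 46; tag = H(5e 20 5c 5c 02 46) = 017e
m3: inner = H(34 4a 36 36 45 b2 f4) = 02 d5; tag = H(5e 20 5c 5c 02 d5) = 020d
m4: inner = H(34 4a 36 36 50 52 42) = 01 ce; tag = H(5e 20 5c 5c 01 ce) = 0205

1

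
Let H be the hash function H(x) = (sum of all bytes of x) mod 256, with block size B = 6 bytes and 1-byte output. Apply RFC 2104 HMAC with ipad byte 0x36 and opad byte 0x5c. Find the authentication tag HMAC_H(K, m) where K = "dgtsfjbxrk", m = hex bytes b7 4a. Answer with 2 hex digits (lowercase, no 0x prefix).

Key "dgtsfjbxrk" = 64 67 74 73 66 6a 62 78 72 6b is 10 bytes > B = 6, so hash it first: H(key) = 39, then zero-pad to 6 bytes: K' = 39 00 00 00 00 00.
K' ⊕ ipad = 0f 36 36 36 36 36.  K' ⊕ opad = 65 5c 5c 5c 5c 5c.
Inner input = (K'⊕ipad) ∥ m = 0f 36 36 36 36 36 ∥ b7 4a.
Inner hash: sum = 15+54+54+54+54+54+183+74 = 542; mod 256 = 30 → 1e.
Outer input = (K'⊕opad) ∥ inner = 65 5c 5c 5c 5c 5c ∥ 1e.
Outer hash (tag): sum = 101+92+92+92+92+92+30 = 591; mod 256 = 79 → 4f.

4f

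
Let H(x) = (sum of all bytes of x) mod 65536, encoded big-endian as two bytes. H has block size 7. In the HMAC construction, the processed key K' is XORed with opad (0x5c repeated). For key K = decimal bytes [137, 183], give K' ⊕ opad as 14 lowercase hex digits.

Key decimal bytes [137, 183] = 89 b7 is 2 bytes ≤ B = 7; zero-pad to 7 bytes: K' = 89 b7 00 00 00 00 00.
XOR each byte with 0x5c: 89⊕5c=d5, b7⊕5c=eb, 00⊕5c=5c, 00⊕5c=5c, 00⊕5c=5c, 00⊕5c=5c, 00⊕5c=5c.

d5eb5c5c5c5c5c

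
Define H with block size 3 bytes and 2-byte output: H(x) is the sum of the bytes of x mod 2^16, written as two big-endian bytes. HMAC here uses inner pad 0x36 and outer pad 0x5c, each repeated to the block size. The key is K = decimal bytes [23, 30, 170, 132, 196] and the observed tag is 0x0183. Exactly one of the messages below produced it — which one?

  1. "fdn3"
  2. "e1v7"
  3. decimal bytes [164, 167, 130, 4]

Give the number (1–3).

3

Key decimal bytes [23, 30, 170, 132, 196] = 17 1e aa 84 c4 is 5 bytes > B = 3, so hash it first: H(key) = 02 27, then zero-pad to 3 bytes: K' = 02 27 00.
K' ⊕ ipad = 34 11 36; K' ⊕ opad = 5e 7b 5c.
m1: inner = H(34 11 36 66 64 6e 33) = 01 e6; tag = H(5e 7b 5c 01 e6) = 021c
m2: inner = H(34 11 36 65 31 76 37) = 01 be; tag = H(5e 7b 5c 01 be) = 01f4
m3: inner = H(34 11 36 a4 a7 82 04) = 02 4c; tag = H(5e 7b 5c 02 4c) = 0183 ← matches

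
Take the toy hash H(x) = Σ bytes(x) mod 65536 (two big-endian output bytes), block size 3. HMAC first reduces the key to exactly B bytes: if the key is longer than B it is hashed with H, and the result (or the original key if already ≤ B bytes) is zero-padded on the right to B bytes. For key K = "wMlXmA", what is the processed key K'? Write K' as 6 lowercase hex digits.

|K| = 6 > B = 3, so first hash the key.
H(K): sum = 119+77+108+88+109+65 = 566 → 02 36.
Zero-pad H(K) = 02 36 to 3 bytes: K' = 02 36 00.

023600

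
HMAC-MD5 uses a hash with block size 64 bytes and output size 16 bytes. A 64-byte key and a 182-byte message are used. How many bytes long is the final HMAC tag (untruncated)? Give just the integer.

16

The tag is one MD5 digest: 16 bytes.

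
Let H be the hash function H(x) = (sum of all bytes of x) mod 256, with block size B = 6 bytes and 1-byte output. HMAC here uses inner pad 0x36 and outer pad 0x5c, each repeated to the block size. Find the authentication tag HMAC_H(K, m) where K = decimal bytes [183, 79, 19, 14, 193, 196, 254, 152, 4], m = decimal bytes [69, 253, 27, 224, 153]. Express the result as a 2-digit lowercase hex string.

Key decimal bytes [183, 79, 19, 14, 193, 196, 254, 152, 4] = b7 4f 13 0e c1 c4 fe 98 04 is 9 bytes > B = 6, so hash it first: H(key) = 46, then zero-pad to 6 bytes: K' = 46 00 00 00 00 00.
K' ⊕ ipad = 70 36 36 36 36 36.  K' ⊕ opad = 1a 5c 5c 5c 5c 5c.
Inner input = (K'⊕ipad) ∥ m = 70 36 36 36 36 36 ∥ 45 fd 1b e0 99.
Inner hash: sum = 112+54+54+54+54+54+69+253+27+224+153 = 1108; mod 256 = 84 → 54.
Outer input = (K'⊕opad) ∥ inner = 1a 5c 5c 5c 5c 5c ∥ 54.
Outer hash (tag): sum = 26+92+92+92+92+92+84 = 570; mod 256 = 58 → 3a.

3a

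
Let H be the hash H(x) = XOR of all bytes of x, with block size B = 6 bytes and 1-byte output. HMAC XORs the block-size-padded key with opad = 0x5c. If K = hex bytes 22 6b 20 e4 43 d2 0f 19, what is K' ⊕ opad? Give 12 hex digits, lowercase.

565c5c5c5c5c

Key hex bytes 22 6b 20 e4 43 d2 0f 19 is 8 bytes > B = 6, so hash it first: H(key) = 0a, then zero-pad to 6 bytes: K' = 0a 00 00 00 00 00.
XOR each byte with 0x5c: 0a⊕5c=56, 00⊕5c=5c, 00⊕5c=5c, 00⊕5c=5c, 00⊕5c=5c, 00⊕5c=5c.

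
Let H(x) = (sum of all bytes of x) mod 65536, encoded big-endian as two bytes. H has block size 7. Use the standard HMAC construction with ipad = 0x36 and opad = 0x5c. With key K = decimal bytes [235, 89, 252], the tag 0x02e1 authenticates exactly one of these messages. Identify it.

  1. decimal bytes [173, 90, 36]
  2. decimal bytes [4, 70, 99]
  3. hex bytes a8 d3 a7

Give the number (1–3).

3

Key decimal bytes [235, 89, 252] = eb 59 fc is 3 bytes ≤ B = 7; zero-pad to 7 bytes: K' = eb 59 fc 00 00 00 00.
K' ⊕ ipad = dd 6f ca 36 36 36 36; K' ⊕ opad = b7 05 a0 5c 5c 5c 5c.
m1: inner = H(dd 6f ca 36 36 36 36 ad 5a 24) = 04 19; tag = H(b7 05 a0 5c 5c 5c 5c 04 19) = 02e9
m2: inner = H(dd 6f ca 36 36 36 36 04 46 63) = 03 9b; tag = H(b7 05 a0 5c 5c 5c 5c 03 9b) = 036a
m3: inner = H(dd 6f ca 36 36 36 36 a8 d3 a7) = 05 10; tag = H(b7 05 a0 5c 5c 5c 5c 05 10) = 02e1 ← matches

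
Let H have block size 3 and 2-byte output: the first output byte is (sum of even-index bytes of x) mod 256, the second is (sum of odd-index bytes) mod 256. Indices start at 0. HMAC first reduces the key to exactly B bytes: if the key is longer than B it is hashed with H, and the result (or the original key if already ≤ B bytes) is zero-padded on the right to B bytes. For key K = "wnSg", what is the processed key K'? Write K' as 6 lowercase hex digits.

cad500

|K| = 4 > B = 3, so first hash the key.
H(K): even-index sum = 202 mod 256 = 202; odd-index sum = 213 mod 256 = 213 → ca d5.
Zero-pad H(K) = ca d5 to 3 bytes: K' = ca d5 00.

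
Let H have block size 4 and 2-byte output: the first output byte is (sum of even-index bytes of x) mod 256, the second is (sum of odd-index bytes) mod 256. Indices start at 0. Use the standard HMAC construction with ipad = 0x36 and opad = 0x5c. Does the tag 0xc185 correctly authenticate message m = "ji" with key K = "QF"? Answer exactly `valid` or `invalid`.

invalid

Key "QF" = 51 46 is 2 bytes ≤ B = 4; zero-pad to 4 bytes: K' = 51 46 00 00.
K' ⊕ ipad = 67 70 36 36; K' ⊕ opad = 0d 1a 5c 5c.
Inner hash: even-index sum = 263 mod 256 = 7; odd-index sum = 271 mod 256 = 15 → 07 0f.
Outer hash (recomputed tag): even-index sum = 112 mod 256 = 112; odd-index sum = 133 mod 256 = 133 → 70 85.
Recomputed tag = 7085; claimed = c185 → mismatch.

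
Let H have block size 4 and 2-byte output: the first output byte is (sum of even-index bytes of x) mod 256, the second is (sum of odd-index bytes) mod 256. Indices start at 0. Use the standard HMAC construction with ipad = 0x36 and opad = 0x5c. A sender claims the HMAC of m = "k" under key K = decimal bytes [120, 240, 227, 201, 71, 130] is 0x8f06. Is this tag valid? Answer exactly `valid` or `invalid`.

Key decimal bytes [120, 240, 227, 201, 71, 130] = 78 f0 e3 c9 47 82 is 6 bytes > B = 4, so hash it first: H(key) = a2 3b, then zero-pad to 4 bytes: K' = a2 3b 00 00.
K' ⊕ ipad = 94 0d 36 36; K' ⊕ opad = fe 67 5c 5c.
Inner hash: even-index sum = 309 mod 256 = 53; odd-index sum = 67 mod 256 = 67 → 35 43.
Outer hash (recomputed tag): even-index sum = 399 mod 256 = 143; odd-index sum = 262 mod 256 = 6 → 8f 06.
Recomputed tag = 8f06; claimed = 8f06 → match.

valid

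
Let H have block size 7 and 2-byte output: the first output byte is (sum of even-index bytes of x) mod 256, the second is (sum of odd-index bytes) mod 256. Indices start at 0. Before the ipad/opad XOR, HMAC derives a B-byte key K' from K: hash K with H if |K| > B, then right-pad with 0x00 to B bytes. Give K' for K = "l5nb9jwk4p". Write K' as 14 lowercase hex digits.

bedc0000000000

|K| = 10 > B = 7, so first hash the key.
H(K): even-index sum = 446 mod 256 = 190; odd-index sum = 476 mod 256 = 220 → be dc.
Zero-pad H(K) = be dc to 7 bytes: K' = be dc 00 00 00 00 00.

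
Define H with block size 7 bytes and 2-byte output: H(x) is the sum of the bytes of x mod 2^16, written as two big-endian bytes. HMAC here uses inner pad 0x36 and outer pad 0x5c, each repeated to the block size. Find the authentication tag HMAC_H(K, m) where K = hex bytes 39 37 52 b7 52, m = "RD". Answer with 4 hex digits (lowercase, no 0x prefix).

02ec

Key hex bytes 39 37 52 b7 52 is 5 bytes ≤ B = 7; zero-pad to 7 bytes: K' = 39 37 52 b7 52 00 00.
K' ⊕ ipad = 0f 01 64 81 64 36 36.  K' ⊕ opad = 65 6b 0e eb 0e 5c 5c.
Inner input = (K'⊕ipad) ∥ m = 0f 01 64 81 64 36 36 ∥ 52 44.
Inner hash: sum = 15+1+100+129+100+54+54+82+68 = 603 → 02 5b.
Outer input = (K'⊕opad) ∥ inner = 65 6b 0e eb 0e 5c 5c ∥ 02 5b.
Outer hash (tag): sum = 101+107+14+235+14+92+92+2+91 = 748 → 02 ec.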